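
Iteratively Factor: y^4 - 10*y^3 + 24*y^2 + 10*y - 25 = (y - 5)*(y^3 - 5*y^2 - y + 5) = (y - 5)^2*(y^2 - 1) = (y - 5)^2*(y + 1)*(y - 1)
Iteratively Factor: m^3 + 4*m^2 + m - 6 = (m + 3)*(m^2 + m - 2) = (m - 1)*(m + 3)*(m + 2)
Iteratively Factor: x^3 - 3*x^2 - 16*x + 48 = (x - 4)*(x^2 + x - 12) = (x - 4)*(x + 4)*(x - 3)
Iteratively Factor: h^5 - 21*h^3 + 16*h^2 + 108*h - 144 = (h + 4)*(h^4 - 4*h^3 - 5*h^2 + 36*h - 36) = (h + 3)*(h + 4)*(h^3 - 7*h^2 + 16*h - 12) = (h - 2)*(h + 3)*(h + 4)*(h^2 - 5*h + 6) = (h - 3)*(h - 2)*(h + 3)*(h + 4)*(h - 2)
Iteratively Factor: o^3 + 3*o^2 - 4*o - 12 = (o + 3)*(o^2 - 4) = (o - 2)*(o + 3)*(o + 2)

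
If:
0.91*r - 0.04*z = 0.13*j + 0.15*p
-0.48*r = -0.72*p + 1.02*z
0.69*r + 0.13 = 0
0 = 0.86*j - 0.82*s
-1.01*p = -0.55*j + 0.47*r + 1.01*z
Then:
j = -0.94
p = -0.30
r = -0.19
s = -0.98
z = -0.12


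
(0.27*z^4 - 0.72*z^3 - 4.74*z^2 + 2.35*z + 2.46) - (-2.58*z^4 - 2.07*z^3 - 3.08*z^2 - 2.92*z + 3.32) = 2.85*z^4 + 1.35*z^3 - 1.66*z^2 + 5.27*z - 0.86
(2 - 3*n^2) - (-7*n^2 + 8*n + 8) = 4*n^2 - 8*n - 6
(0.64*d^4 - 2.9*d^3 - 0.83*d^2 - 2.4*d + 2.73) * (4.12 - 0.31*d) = -0.1984*d^5 + 3.5358*d^4 - 11.6907*d^3 - 2.6756*d^2 - 10.7343*d + 11.2476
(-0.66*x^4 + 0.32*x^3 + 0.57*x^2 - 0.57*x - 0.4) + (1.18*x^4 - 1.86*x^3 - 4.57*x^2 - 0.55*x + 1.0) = 0.52*x^4 - 1.54*x^3 - 4.0*x^2 - 1.12*x + 0.6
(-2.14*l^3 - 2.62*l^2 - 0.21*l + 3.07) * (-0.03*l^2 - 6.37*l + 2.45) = 0.0642*l^5 + 13.7104*l^4 + 11.4527*l^3 - 5.1734*l^2 - 20.0704*l + 7.5215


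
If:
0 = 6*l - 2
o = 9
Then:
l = 1/3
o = 9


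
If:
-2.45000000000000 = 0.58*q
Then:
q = -4.22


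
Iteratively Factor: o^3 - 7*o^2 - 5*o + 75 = (o - 5)*(o^2 - 2*o - 15) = (o - 5)*(o + 3)*(o - 5)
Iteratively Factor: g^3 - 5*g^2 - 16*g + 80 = (g - 5)*(g^2 - 16) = (g - 5)*(g + 4)*(g - 4)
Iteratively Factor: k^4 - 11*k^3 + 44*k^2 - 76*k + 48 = (k - 2)*(k^3 - 9*k^2 + 26*k - 24) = (k - 2)^2*(k^2 - 7*k + 12) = (k - 3)*(k - 2)^2*(k - 4)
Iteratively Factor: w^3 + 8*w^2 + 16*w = (w)*(w^2 + 8*w + 16) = w*(w + 4)*(w + 4)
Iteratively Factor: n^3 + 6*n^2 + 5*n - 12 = (n + 3)*(n^2 + 3*n - 4) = (n - 1)*(n + 3)*(n + 4)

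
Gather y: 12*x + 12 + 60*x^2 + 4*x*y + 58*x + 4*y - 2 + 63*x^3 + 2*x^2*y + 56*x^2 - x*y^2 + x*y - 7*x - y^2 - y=63*x^3 + 116*x^2 + 63*x + y^2*(-x - 1) + y*(2*x^2 + 5*x + 3) + 10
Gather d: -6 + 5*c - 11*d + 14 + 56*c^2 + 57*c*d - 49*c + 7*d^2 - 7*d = 56*c^2 - 44*c + 7*d^2 + d*(57*c - 18) + 8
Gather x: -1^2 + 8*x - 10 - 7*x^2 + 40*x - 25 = -7*x^2 + 48*x - 36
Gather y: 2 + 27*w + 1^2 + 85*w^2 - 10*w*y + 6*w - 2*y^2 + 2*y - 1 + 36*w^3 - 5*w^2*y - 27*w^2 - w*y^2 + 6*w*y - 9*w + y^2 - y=36*w^3 + 58*w^2 + 24*w + y^2*(-w - 1) + y*(-5*w^2 - 4*w + 1) + 2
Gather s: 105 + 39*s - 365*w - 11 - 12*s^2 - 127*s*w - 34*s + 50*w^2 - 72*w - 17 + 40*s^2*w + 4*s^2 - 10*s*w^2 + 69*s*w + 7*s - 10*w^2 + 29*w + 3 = s^2*(40*w - 8) + s*(-10*w^2 - 58*w + 12) + 40*w^2 - 408*w + 80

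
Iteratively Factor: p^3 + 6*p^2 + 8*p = (p + 4)*(p^2 + 2*p) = p*(p + 4)*(p + 2)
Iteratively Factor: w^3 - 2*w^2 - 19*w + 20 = (w + 4)*(w^2 - 6*w + 5) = (w - 5)*(w + 4)*(w - 1)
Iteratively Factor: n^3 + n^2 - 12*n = (n - 3)*(n^2 + 4*n) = (n - 3)*(n + 4)*(n)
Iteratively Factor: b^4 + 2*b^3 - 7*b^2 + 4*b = (b + 4)*(b^3 - 2*b^2 + b) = b*(b + 4)*(b^2 - 2*b + 1) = b*(b - 1)*(b + 4)*(b - 1)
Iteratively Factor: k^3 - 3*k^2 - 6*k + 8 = (k + 2)*(k^2 - 5*k + 4) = (k - 4)*(k + 2)*(k - 1)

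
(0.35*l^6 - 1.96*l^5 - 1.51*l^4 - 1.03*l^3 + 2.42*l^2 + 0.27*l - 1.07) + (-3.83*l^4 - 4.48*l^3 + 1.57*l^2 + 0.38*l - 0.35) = 0.35*l^6 - 1.96*l^5 - 5.34*l^4 - 5.51*l^3 + 3.99*l^2 + 0.65*l - 1.42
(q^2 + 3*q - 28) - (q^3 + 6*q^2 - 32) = -q^3 - 5*q^2 + 3*q + 4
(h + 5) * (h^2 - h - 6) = h^3 + 4*h^2 - 11*h - 30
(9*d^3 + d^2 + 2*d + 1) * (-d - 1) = -9*d^4 - 10*d^3 - 3*d^2 - 3*d - 1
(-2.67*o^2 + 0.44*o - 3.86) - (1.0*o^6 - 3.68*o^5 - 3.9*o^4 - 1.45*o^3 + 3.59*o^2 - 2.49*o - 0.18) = -1.0*o^6 + 3.68*o^5 + 3.9*o^4 + 1.45*o^3 - 6.26*o^2 + 2.93*o - 3.68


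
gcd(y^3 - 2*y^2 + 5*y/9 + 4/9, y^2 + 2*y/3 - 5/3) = y - 1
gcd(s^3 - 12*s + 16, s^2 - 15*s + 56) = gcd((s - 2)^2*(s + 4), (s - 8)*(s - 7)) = 1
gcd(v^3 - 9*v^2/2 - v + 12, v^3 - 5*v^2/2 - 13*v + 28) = v^2 - 6*v + 8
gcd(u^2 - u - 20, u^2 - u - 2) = 1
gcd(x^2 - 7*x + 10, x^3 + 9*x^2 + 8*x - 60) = x - 2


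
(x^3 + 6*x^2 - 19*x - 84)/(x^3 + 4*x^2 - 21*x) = (x^2 - x - 12)/(x*(x - 3))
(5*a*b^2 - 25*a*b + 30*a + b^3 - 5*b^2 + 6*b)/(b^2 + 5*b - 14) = (5*a*b - 15*a + b^2 - 3*b)/(b + 7)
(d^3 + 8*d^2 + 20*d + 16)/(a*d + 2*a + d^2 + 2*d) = (d^2 + 6*d + 8)/(a + d)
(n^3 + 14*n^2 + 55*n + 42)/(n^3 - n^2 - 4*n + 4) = (n^3 + 14*n^2 + 55*n + 42)/(n^3 - n^2 - 4*n + 4)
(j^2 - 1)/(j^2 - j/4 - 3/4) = 4*(j + 1)/(4*j + 3)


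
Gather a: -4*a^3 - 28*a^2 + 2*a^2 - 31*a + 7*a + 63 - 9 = -4*a^3 - 26*a^2 - 24*a + 54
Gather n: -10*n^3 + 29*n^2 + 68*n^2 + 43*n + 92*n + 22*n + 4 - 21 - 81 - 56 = -10*n^3 + 97*n^2 + 157*n - 154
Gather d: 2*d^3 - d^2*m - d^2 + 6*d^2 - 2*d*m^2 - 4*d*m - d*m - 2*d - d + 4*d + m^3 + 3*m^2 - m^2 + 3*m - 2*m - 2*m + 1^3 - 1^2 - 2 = 2*d^3 + d^2*(5 - m) + d*(-2*m^2 - 5*m + 1) + m^3 + 2*m^2 - m - 2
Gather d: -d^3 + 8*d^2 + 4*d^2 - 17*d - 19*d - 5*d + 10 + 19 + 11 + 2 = -d^3 + 12*d^2 - 41*d + 42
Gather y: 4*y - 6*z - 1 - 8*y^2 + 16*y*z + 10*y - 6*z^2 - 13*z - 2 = -8*y^2 + y*(16*z + 14) - 6*z^2 - 19*z - 3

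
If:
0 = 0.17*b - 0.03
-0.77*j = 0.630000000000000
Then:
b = 0.18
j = -0.82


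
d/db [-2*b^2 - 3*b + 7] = -4*b - 3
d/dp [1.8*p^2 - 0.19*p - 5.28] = 3.6*p - 0.19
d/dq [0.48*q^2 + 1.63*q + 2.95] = 0.96*q + 1.63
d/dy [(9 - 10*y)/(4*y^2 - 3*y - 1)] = (40*y^2 - 72*y + 37)/(16*y^4 - 24*y^3 + y^2 + 6*y + 1)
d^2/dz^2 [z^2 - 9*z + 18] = 2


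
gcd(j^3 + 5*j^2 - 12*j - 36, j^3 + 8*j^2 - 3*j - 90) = j^2 + 3*j - 18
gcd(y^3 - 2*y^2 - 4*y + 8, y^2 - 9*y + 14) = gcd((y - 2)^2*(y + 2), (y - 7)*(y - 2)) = y - 2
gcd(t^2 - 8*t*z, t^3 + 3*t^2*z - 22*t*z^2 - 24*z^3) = 1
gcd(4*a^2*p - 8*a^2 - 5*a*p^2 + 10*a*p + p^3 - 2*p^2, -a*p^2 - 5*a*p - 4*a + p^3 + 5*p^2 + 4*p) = -a + p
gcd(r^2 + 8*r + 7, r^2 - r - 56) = r + 7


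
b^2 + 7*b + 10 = (b + 2)*(b + 5)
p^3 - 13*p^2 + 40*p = p*(p - 8)*(p - 5)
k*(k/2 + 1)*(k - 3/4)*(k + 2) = k^4/2 + 13*k^3/8 + k^2/2 - 3*k/2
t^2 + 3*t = t*(t + 3)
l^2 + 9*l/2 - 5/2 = (l - 1/2)*(l + 5)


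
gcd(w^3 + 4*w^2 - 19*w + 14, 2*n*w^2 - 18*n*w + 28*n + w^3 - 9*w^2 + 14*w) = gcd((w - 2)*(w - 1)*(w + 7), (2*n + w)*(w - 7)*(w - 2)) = w - 2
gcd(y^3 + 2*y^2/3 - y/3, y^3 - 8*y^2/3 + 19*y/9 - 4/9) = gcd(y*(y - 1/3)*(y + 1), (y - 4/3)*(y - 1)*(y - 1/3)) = y - 1/3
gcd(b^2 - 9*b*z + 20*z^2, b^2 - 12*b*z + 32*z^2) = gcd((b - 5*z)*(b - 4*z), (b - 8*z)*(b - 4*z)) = -b + 4*z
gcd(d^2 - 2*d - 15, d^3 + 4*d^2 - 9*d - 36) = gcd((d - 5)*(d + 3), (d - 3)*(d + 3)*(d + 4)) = d + 3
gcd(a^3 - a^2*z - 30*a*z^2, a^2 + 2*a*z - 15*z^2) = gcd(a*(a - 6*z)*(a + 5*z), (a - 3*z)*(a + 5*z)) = a + 5*z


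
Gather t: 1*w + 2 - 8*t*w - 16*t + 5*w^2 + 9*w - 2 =t*(-8*w - 16) + 5*w^2 + 10*w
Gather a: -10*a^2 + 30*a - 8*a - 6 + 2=-10*a^2 + 22*a - 4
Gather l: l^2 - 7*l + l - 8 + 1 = l^2 - 6*l - 7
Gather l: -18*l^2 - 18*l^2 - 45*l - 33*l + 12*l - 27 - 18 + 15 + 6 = -36*l^2 - 66*l - 24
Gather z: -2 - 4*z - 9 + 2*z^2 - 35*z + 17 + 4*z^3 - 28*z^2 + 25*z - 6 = 4*z^3 - 26*z^2 - 14*z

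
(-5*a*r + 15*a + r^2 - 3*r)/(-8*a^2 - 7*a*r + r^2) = (5*a*r - 15*a - r^2 + 3*r)/(8*a^2 + 7*a*r - r^2)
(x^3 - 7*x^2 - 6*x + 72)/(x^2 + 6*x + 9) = (x^2 - 10*x + 24)/(x + 3)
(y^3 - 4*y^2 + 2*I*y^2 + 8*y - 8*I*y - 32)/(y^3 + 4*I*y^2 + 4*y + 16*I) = (y - 4)/(y + 2*I)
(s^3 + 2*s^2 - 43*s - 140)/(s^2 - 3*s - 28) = s + 5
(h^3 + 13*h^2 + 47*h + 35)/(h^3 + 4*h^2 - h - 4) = (h^2 + 12*h + 35)/(h^2 + 3*h - 4)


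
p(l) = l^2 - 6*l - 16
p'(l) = 2*l - 6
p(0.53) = -18.90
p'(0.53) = -4.94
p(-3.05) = 11.60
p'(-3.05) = -12.10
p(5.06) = -20.76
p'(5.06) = 4.12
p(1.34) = -22.24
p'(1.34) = -3.32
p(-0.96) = -9.32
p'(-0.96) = -7.92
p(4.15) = -23.68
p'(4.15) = 2.30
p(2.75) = -24.94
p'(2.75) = -0.50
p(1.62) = -23.10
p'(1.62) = -2.76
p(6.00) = -16.00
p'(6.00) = 6.00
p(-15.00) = 299.00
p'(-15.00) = -36.00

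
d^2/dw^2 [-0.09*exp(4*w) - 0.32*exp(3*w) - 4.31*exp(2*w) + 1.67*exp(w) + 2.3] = (-1.44*exp(3*w) - 2.88*exp(2*w) - 17.24*exp(w) + 1.67)*exp(w)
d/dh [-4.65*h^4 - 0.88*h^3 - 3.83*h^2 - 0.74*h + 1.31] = -18.6*h^3 - 2.64*h^2 - 7.66*h - 0.74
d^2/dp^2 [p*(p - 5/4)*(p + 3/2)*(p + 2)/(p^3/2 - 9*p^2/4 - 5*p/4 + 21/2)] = 63*(16*p^3 - 108*p^2 + 198*p - 51)/(8*p^6 - 156*p^5 + 1266*p^4 - 5473*p^3 + 13293*p^2 - 17199*p + 9261)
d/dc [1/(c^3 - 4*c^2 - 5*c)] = (-3*c^2 + 8*c + 5)/(c^2*(-c^2 + 4*c + 5)^2)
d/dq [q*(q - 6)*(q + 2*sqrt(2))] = 3*q^2 - 12*q + 4*sqrt(2)*q - 12*sqrt(2)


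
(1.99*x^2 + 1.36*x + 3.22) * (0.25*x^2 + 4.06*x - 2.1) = 0.4975*x^4 + 8.4194*x^3 + 2.1476*x^2 + 10.2172*x - 6.762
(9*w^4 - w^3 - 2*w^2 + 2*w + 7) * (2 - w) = -9*w^5 + 19*w^4 - 6*w^2 - 3*w + 14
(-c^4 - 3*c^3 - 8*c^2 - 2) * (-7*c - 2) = 7*c^5 + 23*c^4 + 62*c^3 + 16*c^2 + 14*c + 4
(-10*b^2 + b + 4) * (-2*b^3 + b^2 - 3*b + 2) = 20*b^5 - 12*b^4 + 23*b^3 - 19*b^2 - 10*b + 8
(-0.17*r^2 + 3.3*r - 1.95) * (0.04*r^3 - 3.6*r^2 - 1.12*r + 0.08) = -0.0068*r^5 + 0.744*r^4 - 11.7676*r^3 + 3.3104*r^2 + 2.448*r - 0.156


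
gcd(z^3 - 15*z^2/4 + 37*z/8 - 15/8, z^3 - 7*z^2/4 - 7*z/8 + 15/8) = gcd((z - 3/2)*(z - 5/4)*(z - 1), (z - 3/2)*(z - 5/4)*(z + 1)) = z^2 - 11*z/4 + 15/8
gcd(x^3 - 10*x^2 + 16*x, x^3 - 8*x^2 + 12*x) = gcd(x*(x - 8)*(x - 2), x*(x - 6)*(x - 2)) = x^2 - 2*x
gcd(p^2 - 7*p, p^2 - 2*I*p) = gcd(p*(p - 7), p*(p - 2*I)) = p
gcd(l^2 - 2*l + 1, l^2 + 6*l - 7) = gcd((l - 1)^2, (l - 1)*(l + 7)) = l - 1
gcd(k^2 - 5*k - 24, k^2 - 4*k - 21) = k + 3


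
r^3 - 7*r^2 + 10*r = r*(r - 5)*(r - 2)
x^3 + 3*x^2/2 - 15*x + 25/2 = (x - 5/2)*(x - 1)*(x + 5)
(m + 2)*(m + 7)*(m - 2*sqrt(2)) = m^3 - 2*sqrt(2)*m^2 + 9*m^2 - 18*sqrt(2)*m + 14*m - 28*sqrt(2)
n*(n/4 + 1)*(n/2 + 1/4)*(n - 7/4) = n^4/8 + 11*n^3/32 - 47*n^2/64 - 7*n/16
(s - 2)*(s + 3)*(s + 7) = s^3 + 8*s^2 + s - 42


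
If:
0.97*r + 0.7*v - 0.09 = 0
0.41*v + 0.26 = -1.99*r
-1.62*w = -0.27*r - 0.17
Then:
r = -0.22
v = 0.43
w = 0.07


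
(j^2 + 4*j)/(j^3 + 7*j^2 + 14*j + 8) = j/(j^2 + 3*j + 2)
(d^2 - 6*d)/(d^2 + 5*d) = (d - 6)/(d + 5)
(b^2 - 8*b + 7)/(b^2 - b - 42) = (b - 1)/(b + 6)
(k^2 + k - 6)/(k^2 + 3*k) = (k - 2)/k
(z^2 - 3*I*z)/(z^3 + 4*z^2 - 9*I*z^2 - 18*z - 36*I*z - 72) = z/(z^2 + z*(4 - 6*I) - 24*I)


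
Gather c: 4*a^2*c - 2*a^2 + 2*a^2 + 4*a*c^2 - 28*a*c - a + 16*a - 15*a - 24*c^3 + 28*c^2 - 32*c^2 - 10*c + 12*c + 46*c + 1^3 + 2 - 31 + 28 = -24*c^3 + c^2*(4*a - 4) + c*(4*a^2 - 28*a + 48)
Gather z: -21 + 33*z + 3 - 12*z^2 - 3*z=-12*z^2 + 30*z - 18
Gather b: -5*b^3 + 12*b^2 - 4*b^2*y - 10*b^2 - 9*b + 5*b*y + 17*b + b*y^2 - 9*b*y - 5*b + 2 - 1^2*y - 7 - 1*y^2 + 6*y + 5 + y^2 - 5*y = -5*b^3 + b^2*(2 - 4*y) + b*(y^2 - 4*y + 3)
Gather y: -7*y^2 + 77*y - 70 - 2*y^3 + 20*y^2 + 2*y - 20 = -2*y^3 + 13*y^2 + 79*y - 90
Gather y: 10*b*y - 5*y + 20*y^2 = 20*y^2 + y*(10*b - 5)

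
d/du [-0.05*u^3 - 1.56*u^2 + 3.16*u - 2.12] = -0.15*u^2 - 3.12*u + 3.16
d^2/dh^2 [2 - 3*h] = 0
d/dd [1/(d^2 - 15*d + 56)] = (15 - 2*d)/(d^2 - 15*d + 56)^2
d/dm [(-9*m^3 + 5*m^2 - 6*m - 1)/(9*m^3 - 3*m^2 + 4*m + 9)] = 2*(-9*m^4 + 18*m^3 - 107*m^2 + 42*m - 25)/(81*m^6 - 54*m^5 + 81*m^4 + 138*m^3 - 38*m^2 + 72*m + 81)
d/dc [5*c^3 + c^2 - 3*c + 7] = 15*c^2 + 2*c - 3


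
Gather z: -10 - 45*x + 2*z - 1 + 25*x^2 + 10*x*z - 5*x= 25*x^2 - 50*x + z*(10*x + 2) - 11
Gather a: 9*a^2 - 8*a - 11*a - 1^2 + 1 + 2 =9*a^2 - 19*a + 2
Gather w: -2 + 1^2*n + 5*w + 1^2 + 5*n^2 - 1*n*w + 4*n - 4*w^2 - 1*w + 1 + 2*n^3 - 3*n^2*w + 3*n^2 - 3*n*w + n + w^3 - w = 2*n^3 + 8*n^2 + 6*n + w^3 - 4*w^2 + w*(-3*n^2 - 4*n + 3)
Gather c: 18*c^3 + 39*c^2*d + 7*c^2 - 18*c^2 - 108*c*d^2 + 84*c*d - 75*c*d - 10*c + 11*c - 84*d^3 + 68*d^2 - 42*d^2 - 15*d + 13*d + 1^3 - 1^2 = 18*c^3 + c^2*(39*d - 11) + c*(-108*d^2 + 9*d + 1) - 84*d^3 + 26*d^2 - 2*d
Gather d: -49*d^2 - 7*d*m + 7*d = -49*d^2 + d*(7 - 7*m)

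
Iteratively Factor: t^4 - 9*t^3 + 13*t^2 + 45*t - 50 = (t - 5)*(t^3 - 4*t^2 - 7*t + 10) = (t - 5)*(t + 2)*(t^2 - 6*t + 5) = (t - 5)^2*(t + 2)*(t - 1)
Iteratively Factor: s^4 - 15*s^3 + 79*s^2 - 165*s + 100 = (s - 4)*(s^3 - 11*s^2 + 35*s - 25) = (s - 4)*(s - 1)*(s^2 - 10*s + 25) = (s - 5)*(s - 4)*(s - 1)*(s - 5)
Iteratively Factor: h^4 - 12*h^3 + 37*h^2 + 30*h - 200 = (h - 5)*(h^3 - 7*h^2 + 2*h + 40) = (h - 5)*(h + 2)*(h^2 - 9*h + 20) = (h - 5)*(h - 4)*(h + 2)*(h - 5)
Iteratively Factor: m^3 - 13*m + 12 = (m - 1)*(m^2 + m - 12) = (m - 1)*(m + 4)*(m - 3)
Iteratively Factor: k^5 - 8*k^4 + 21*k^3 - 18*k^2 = (k - 3)*(k^4 - 5*k^3 + 6*k^2) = k*(k - 3)*(k^3 - 5*k^2 + 6*k) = k*(k - 3)^2*(k^2 - 2*k) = k*(k - 3)^2*(k - 2)*(k)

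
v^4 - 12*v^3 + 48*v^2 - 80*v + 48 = (v - 6)*(v - 2)^3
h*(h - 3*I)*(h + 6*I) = h^3 + 3*I*h^2 + 18*h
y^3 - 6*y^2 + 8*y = y*(y - 4)*(y - 2)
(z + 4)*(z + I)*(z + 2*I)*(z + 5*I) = z^4 + 4*z^3 + 8*I*z^3 - 17*z^2 + 32*I*z^2 - 68*z - 10*I*z - 40*I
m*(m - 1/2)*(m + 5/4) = m^3 + 3*m^2/4 - 5*m/8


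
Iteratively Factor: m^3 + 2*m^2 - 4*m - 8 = (m - 2)*(m^2 + 4*m + 4) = (m - 2)*(m + 2)*(m + 2)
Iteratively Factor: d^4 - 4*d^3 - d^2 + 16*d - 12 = (d - 1)*(d^3 - 3*d^2 - 4*d + 12) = (d - 1)*(d + 2)*(d^2 - 5*d + 6) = (d - 3)*(d - 1)*(d + 2)*(d - 2)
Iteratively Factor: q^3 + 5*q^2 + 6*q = (q + 2)*(q^2 + 3*q) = (q + 2)*(q + 3)*(q)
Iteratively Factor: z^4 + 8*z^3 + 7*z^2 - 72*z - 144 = (z + 4)*(z^3 + 4*z^2 - 9*z - 36) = (z + 3)*(z + 4)*(z^2 + z - 12) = (z + 3)*(z + 4)^2*(z - 3)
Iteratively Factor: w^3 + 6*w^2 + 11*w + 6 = (w + 2)*(w^2 + 4*w + 3) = (w + 1)*(w + 2)*(w + 3)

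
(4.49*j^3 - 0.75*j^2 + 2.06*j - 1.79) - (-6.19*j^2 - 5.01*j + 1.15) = 4.49*j^3 + 5.44*j^2 + 7.07*j - 2.94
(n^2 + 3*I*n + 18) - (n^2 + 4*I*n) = -I*n + 18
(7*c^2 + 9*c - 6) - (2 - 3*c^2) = 10*c^2 + 9*c - 8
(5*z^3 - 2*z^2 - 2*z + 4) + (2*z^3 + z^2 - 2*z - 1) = 7*z^3 - z^2 - 4*z + 3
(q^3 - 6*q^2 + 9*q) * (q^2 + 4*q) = q^5 - 2*q^4 - 15*q^3 + 36*q^2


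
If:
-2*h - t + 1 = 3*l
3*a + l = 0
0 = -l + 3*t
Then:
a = -t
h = 1/2 - 5*t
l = 3*t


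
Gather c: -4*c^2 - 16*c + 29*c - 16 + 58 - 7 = -4*c^2 + 13*c + 35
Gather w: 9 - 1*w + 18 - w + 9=36 - 2*w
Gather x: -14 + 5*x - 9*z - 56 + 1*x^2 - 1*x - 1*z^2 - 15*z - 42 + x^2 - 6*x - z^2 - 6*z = 2*x^2 - 2*x - 2*z^2 - 30*z - 112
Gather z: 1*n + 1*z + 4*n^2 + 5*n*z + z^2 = 4*n^2 + n + z^2 + z*(5*n + 1)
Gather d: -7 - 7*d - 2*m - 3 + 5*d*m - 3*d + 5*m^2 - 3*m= d*(5*m - 10) + 5*m^2 - 5*m - 10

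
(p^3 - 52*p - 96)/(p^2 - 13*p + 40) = (p^2 + 8*p + 12)/(p - 5)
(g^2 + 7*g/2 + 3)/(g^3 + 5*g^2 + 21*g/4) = 2*(g + 2)/(g*(2*g + 7))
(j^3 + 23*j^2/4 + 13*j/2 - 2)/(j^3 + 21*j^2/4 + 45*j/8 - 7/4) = 2*(j + 4)/(2*j + 7)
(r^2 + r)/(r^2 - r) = (r + 1)/(r - 1)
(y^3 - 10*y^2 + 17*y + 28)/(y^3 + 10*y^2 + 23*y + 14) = (y^2 - 11*y + 28)/(y^2 + 9*y + 14)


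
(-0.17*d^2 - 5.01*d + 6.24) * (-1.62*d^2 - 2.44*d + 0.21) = 0.2754*d^4 + 8.531*d^3 + 2.0799*d^2 - 16.2777*d + 1.3104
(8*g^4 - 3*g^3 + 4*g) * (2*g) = 16*g^5 - 6*g^4 + 8*g^2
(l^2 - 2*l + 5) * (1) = l^2 - 2*l + 5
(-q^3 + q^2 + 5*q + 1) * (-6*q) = 6*q^4 - 6*q^3 - 30*q^2 - 6*q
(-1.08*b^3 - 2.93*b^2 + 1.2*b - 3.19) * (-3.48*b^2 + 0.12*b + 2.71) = 3.7584*b^5 + 10.0668*b^4 - 7.4544*b^3 + 3.3049*b^2 + 2.8692*b - 8.6449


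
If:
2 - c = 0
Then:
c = 2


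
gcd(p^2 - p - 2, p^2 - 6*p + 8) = p - 2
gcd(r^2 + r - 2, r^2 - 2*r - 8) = r + 2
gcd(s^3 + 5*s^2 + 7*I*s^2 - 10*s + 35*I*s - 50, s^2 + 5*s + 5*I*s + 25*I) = s^2 + s*(5 + 5*I) + 25*I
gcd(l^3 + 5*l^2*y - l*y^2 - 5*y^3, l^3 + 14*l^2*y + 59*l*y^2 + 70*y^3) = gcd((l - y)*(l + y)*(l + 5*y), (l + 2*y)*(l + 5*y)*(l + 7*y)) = l + 5*y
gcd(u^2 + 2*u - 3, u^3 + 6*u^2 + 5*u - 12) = u^2 + 2*u - 3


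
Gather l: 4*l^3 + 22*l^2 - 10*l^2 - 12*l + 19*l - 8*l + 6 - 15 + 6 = 4*l^3 + 12*l^2 - l - 3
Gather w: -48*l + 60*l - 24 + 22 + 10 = 12*l + 8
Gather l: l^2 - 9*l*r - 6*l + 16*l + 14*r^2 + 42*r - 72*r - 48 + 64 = l^2 + l*(10 - 9*r) + 14*r^2 - 30*r + 16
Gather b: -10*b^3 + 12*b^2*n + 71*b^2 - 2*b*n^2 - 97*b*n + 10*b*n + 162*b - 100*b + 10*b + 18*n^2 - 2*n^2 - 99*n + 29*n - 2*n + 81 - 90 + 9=-10*b^3 + b^2*(12*n + 71) + b*(-2*n^2 - 87*n + 72) + 16*n^2 - 72*n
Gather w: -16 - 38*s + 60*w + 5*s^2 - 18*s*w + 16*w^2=5*s^2 - 38*s + 16*w^2 + w*(60 - 18*s) - 16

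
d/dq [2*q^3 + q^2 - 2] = 2*q*(3*q + 1)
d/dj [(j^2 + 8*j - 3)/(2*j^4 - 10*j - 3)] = 2*((-j - 4)*(-2*j^4 + 10*j + 3) - (4*j^3 - 5)*(j^2 + 8*j - 3))/(-2*j^4 + 10*j + 3)^2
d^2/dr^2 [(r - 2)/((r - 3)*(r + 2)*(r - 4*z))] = 2*((r - 3)^2*(r - 2)*(r + 2)^2 + (r - 3)^2*(r - 2)*(r + 2)*(r - 4*z) + (r - 3)^2*(r - 2)*(r - 4*z)^2 - (r - 3)^2*(r + 2)^2*(r - 4*z) - (r - 3)^2*(r + 2)*(r - 4*z)^2 + (r - 3)*(r - 2)*(r + 2)^2*(r - 4*z) + (r - 3)*(r - 2)*(r + 2)*(r - 4*z)^2 - (r - 3)*(r + 2)^2*(r - 4*z)^2 + (r - 2)*(r + 2)^2*(r - 4*z)^2)/((r - 3)^3*(r + 2)^3*(r - 4*z)^3)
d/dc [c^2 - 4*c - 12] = 2*c - 4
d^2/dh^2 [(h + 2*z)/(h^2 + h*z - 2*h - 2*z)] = 2*((h + 2*z)*(2*h + z - 2)^2 + (-3*h - 3*z + 2)*(h^2 + h*z - 2*h - 2*z))/(h^2 + h*z - 2*h - 2*z)^3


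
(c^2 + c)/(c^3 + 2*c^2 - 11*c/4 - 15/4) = 4*c/(4*c^2 + 4*c - 15)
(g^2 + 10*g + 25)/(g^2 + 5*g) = (g + 5)/g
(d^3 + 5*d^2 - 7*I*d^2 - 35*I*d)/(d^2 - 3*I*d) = (d^2 + d*(5 - 7*I) - 35*I)/(d - 3*I)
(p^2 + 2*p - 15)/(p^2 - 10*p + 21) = (p + 5)/(p - 7)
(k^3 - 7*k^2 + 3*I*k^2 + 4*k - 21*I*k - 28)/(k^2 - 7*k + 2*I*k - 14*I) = (k^2 + 3*I*k + 4)/(k + 2*I)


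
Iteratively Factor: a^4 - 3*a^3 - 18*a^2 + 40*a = (a + 4)*(a^3 - 7*a^2 + 10*a) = (a - 2)*(a + 4)*(a^2 - 5*a) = (a - 5)*(a - 2)*(a + 4)*(a)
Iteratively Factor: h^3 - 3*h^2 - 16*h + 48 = (h + 4)*(h^2 - 7*h + 12) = (h - 4)*(h + 4)*(h - 3)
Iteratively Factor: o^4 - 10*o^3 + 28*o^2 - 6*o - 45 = (o - 3)*(o^3 - 7*o^2 + 7*o + 15) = (o - 3)^2*(o^2 - 4*o - 5) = (o - 5)*(o - 3)^2*(o + 1)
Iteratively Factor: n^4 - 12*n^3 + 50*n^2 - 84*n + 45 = (n - 5)*(n^3 - 7*n^2 + 15*n - 9) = (n - 5)*(n - 1)*(n^2 - 6*n + 9) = (n - 5)*(n - 3)*(n - 1)*(n - 3)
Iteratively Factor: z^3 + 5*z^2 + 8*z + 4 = (z + 1)*(z^2 + 4*z + 4) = (z + 1)*(z + 2)*(z + 2)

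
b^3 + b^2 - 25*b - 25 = (b - 5)*(b + 1)*(b + 5)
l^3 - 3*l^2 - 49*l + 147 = (l - 7)*(l - 3)*(l + 7)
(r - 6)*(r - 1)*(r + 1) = r^3 - 6*r^2 - r + 6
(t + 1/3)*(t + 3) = t^2 + 10*t/3 + 1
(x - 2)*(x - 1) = x^2 - 3*x + 2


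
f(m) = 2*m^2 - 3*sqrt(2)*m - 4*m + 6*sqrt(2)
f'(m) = 4*m - 3*sqrt(2) - 4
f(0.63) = 4.09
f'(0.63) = -5.72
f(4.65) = 13.40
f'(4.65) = 10.36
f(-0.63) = 14.47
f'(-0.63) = -10.76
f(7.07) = 50.18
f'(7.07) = 20.04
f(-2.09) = 34.45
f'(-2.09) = -16.60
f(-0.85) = 16.94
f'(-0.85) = -11.64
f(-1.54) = 25.92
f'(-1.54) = -14.40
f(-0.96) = 18.24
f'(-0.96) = -12.08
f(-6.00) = 129.94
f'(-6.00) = -32.24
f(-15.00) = 582.12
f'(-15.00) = -68.24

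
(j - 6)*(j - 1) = j^2 - 7*j + 6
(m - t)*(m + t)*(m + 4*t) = m^3 + 4*m^2*t - m*t^2 - 4*t^3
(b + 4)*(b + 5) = b^2 + 9*b + 20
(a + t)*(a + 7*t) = a^2 + 8*a*t + 7*t^2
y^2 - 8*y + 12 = (y - 6)*(y - 2)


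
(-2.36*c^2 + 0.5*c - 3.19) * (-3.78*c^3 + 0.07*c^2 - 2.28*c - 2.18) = 8.9208*c^5 - 2.0552*c^4 + 17.474*c^3 + 3.7815*c^2 + 6.1832*c + 6.9542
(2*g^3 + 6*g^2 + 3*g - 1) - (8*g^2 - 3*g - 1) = 2*g^3 - 2*g^2 + 6*g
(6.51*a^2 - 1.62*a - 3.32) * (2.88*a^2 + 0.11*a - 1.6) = 18.7488*a^4 - 3.9495*a^3 - 20.1558*a^2 + 2.2268*a + 5.312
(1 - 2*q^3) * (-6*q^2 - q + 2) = 12*q^5 + 2*q^4 - 4*q^3 - 6*q^2 - q + 2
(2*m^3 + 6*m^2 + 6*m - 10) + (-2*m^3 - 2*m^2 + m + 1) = 4*m^2 + 7*m - 9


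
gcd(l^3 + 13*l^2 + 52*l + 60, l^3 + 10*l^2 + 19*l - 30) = l^2 + 11*l + 30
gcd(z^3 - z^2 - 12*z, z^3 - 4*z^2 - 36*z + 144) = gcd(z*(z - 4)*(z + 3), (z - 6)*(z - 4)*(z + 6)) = z - 4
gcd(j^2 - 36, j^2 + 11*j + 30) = j + 6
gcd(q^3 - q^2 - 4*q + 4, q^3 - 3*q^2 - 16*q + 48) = 1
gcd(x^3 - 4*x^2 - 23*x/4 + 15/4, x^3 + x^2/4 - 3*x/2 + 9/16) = x^2 + x - 3/4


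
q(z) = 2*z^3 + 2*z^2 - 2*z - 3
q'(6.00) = 238.00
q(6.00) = 489.00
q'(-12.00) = 814.00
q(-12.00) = -3147.00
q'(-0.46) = -2.57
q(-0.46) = -1.85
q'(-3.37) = 52.66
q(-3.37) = -50.09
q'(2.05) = 31.42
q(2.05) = 18.54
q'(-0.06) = -2.22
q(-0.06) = -2.87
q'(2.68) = 51.81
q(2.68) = 44.50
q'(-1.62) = 7.27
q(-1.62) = -3.01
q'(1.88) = 26.73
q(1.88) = 13.60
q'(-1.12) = 1.05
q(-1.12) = -1.06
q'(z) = 6*z^2 + 4*z - 2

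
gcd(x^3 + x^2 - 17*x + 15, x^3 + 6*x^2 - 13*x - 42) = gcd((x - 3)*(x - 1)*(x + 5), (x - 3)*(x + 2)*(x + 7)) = x - 3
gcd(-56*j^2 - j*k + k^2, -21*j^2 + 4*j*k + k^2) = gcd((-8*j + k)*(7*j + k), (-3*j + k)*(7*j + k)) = 7*j + k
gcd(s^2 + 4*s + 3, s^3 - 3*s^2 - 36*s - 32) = s + 1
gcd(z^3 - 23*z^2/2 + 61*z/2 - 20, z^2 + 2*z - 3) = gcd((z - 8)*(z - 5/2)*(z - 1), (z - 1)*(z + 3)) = z - 1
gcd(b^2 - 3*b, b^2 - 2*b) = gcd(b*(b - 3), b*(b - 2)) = b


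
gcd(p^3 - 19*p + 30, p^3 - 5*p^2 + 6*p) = p^2 - 5*p + 6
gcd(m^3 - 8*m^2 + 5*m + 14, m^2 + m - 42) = 1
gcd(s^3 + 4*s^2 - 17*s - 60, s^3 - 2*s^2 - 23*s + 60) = s^2 + s - 20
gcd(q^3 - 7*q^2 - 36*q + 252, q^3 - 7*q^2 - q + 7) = q - 7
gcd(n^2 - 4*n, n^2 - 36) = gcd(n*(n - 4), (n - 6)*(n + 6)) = 1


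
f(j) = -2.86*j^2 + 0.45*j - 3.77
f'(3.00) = -16.71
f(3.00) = -28.16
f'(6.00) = -33.87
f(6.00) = -104.03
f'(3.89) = -21.80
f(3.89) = -45.30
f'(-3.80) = 22.19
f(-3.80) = -46.78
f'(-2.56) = 15.09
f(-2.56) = -23.67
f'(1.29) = -6.93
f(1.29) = -7.95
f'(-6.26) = 36.26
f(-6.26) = -118.66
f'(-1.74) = 10.40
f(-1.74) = -13.21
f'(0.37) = -1.67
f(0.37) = -4.00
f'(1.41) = -7.62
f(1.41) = -8.82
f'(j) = 0.45 - 5.72*j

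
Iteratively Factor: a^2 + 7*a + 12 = (a + 4)*(a + 3)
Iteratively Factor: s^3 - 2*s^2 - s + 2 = (s + 1)*(s^2 - 3*s + 2) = (s - 2)*(s + 1)*(s - 1)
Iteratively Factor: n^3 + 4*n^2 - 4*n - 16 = (n + 2)*(n^2 + 2*n - 8) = (n - 2)*(n + 2)*(n + 4)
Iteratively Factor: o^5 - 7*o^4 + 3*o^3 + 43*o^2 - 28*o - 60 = (o - 2)*(o^4 - 5*o^3 - 7*o^2 + 29*o + 30) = (o - 5)*(o - 2)*(o^3 - 7*o - 6) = (o - 5)*(o - 2)*(o + 1)*(o^2 - o - 6) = (o - 5)*(o - 2)*(o + 1)*(o + 2)*(o - 3)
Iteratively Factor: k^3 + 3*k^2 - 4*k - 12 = (k + 3)*(k^2 - 4) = (k - 2)*(k + 3)*(k + 2)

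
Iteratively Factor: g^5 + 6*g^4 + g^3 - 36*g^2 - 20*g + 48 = (g - 2)*(g^4 + 8*g^3 + 17*g^2 - 2*g - 24) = (g - 2)*(g - 1)*(g^3 + 9*g^2 + 26*g + 24) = (g - 2)*(g - 1)*(g + 4)*(g^2 + 5*g + 6) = (g - 2)*(g - 1)*(g + 2)*(g + 4)*(g + 3)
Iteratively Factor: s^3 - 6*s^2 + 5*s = (s - 5)*(s^2 - s) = (s - 5)*(s - 1)*(s)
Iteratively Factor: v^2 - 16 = (v - 4)*(v + 4)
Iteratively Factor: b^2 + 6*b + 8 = (b + 2)*(b + 4)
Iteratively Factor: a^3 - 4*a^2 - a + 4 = (a - 1)*(a^2 - 3*a - 4) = (a - 1)*(a + 1)*(a - 4)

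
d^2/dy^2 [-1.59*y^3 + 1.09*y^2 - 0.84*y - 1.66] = 2.18 - 9.54*y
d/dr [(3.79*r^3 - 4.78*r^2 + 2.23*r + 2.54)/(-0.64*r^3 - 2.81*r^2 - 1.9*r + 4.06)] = (-8.88178419700125e-16*r^5 - 13.7091*r^4 - 11.5476*r^3 + 66.3873*r^2 - 24.5388*r + 13.8798)/(0.4096*r^6 + 3.5968*r^5 + 10.3281*r^4 + 5.4812*r^3 - 19.2072*r^2 - 15.428*r + 16.4836)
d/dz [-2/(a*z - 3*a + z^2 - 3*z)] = 2*(a + 2*z - 3)/(a*z - 3*a + z^2 - 3*z)^2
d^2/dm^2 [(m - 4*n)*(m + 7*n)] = 2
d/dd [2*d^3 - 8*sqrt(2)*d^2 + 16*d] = 6*d^2 - 16*sqrt(2)*d + 16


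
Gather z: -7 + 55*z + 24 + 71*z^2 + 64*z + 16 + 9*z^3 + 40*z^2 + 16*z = 9*z^3 + 111*z^2 + 135*z + 33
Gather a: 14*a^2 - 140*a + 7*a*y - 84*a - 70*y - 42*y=14*a^2 + a*(7*y - 224) - 112*y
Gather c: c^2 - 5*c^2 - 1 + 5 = 4 - 4*c^2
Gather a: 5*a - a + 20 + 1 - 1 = 4*a + 20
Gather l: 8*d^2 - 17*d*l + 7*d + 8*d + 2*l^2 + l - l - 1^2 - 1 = 8*d^2 - 17*d*l + 15*d + 2*l^2 - 2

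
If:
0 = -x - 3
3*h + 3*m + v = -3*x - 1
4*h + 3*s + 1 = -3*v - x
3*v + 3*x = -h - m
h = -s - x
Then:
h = -113/8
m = 16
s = 137/8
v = 19/8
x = -3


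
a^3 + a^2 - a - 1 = (a - 1)*(a + 1)^2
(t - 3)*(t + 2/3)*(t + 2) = t^3 - t^2/3 - 20*t/3 - 4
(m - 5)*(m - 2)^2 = m^3 - 9*m^2 + 24*m - 20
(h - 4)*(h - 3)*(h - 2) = h^3 - 9*h^2 + 26*h - 24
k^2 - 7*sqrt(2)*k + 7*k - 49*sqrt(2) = (k + 7)*(k - 7*sqrt(2))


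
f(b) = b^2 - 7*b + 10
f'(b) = 2*b - 7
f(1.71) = 0.95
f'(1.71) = -3.58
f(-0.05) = 10.35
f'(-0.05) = -7.10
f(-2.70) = 36.19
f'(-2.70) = -12.40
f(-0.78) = 16.07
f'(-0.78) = -8.56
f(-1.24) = 20.22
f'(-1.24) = -9.48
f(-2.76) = 36.94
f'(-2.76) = -12.52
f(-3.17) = 42.24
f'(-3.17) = -13.34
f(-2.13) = 29.45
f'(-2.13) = -11.26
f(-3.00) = 40.00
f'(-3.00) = -13.00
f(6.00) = 4.00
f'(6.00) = 5.00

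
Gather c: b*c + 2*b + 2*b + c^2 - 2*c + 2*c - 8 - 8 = b*c + 4*b + c^2 - 16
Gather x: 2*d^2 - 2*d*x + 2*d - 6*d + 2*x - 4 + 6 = 2*d^2 - 4*d + x*(2 - 2*d) + 2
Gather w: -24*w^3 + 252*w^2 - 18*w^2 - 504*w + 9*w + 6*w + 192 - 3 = -24*w^3 + 234*w^2 - 489*w + 189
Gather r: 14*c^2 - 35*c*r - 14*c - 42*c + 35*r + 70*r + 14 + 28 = 14*c^2 - 56*c + r*(105 - 35*c) + 42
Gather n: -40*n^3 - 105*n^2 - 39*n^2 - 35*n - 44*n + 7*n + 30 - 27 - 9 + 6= -40*n^3 - 144*n^2 - 72*n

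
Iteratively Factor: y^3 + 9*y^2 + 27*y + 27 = (y + 3)*(y^2 + 6*y + 9) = (y + 3)^2*(y + 3)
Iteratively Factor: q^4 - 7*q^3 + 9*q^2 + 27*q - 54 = (q - 3)*(q^3 - 4*q^2 - 3*q + 18) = (q - 3)*(q + 2)*(q^2 - 6*q + 9) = (q - 3)^2*(q + 2)*(q - 3)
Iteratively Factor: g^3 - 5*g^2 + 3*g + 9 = (g - 3)*(g^2 - 2*g - 3) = (g - 3)^2*(g + 1)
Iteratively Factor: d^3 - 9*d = (d + 3)*(d^2 - 3*d) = d*(d + 3)*(d - 3)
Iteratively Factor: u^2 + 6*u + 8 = (u + 2)*(u + 4)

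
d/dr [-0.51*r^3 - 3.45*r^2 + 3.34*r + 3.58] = -1.53*r^2 - 6.9*r + 3.34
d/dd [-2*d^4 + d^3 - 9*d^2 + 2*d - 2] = -8*d^3 + 3*d^2 - 18*d + 2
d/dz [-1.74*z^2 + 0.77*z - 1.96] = 0.77 - 3.48*z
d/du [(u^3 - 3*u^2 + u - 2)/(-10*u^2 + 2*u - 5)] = (-10*u^4 + 4*u^3 - 11*u^2 - 10*u - 1)/(100*u^4 - 40*u^3 + 104*u^2 - 20*u + 25)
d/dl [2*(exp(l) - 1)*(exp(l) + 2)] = (4*exp(l) + 2)*exp(l)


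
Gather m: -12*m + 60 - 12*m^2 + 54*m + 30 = -12*m^2 + 42*m + 90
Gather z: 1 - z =1 - z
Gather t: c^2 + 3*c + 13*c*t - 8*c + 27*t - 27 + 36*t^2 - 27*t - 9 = c^2 + 13*c*t - 5*c + 36*t^2 - 36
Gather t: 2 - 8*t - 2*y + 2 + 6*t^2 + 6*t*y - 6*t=6*t^2 + t*(6*y - 14) - 2*y + 4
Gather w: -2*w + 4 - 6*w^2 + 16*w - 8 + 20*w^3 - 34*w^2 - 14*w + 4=20*w^3 - 40*w^2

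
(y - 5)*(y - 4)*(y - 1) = y^3 - 10*y^2 + 29*y - 20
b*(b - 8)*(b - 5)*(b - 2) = b^4 - 15*b^3 + 66*b^2 - 80*b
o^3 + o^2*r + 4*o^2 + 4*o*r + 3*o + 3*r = (o + 1)*(o + 3)*(o + r)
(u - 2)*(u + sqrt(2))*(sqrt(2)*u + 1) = sqrt(2)*u^3 - 2*sqrt(2)*u^2 + 3*u^2 - 6*u + sqrt(2)*u - 2*sqrt(2)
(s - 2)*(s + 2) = s^2 - 4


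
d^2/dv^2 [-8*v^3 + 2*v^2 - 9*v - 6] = 4 - 48*v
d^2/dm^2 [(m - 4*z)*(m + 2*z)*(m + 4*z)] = 6*m + 4*z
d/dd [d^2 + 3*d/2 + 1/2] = 2*d + 3/2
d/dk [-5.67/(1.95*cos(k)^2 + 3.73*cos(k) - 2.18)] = -(22.113*cos(k) + 21.1491)*sin(k)/(1.95*cos(k)^2 + 3.73*cos(k) - 2.18)^2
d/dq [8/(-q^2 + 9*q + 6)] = 8*(2*q - 9)/(-q^2 + 9*q + 6)^2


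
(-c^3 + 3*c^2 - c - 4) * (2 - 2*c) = 2*c^4 - 8*c^3 + 8*c^2 + 6*c - 8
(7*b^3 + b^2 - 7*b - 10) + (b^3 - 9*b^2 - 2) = 8*b^3 - 8*b^2 - 7*b - 12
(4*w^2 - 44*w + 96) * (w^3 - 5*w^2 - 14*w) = 4*w^5 - 64*w^4 + 260*w^3 + 136*w^2 - 1344*w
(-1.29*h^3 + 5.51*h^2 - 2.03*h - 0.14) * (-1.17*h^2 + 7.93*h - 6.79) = 1.5093*h^5 - 16.6764*h^4 + 54.8285*h^3 - 53.347*h^2 + 12.6735*h + 0.9506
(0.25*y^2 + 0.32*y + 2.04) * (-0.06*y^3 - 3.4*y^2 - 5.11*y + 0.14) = -0.015*y^5 - 0.8692*y^4 - 2.4879*y^3 - 8.5362*y^2 - 10.3796*y + 0.2856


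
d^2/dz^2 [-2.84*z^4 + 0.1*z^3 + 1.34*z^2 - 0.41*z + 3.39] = -34.08*z^2 + 0.6*z + 2.68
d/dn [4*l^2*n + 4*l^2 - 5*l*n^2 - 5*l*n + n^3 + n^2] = 4*l^2 - 10*l*n - 5*l + 3*n^2 + 2*n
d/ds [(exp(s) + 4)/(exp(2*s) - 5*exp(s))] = (-exp(2*s) - 8*exp(s) + 20)*exp(-s)/(exp(2*s) - 10*exp(s) + 25)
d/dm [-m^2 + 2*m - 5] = 2 - 2*m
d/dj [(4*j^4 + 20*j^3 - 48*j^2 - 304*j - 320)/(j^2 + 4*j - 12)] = 4*(2*j^5 + 17*j^4 - 8*j^3 - 152*j^2 + 448*j + 1232)/(j^4 + 8*j^3 - 8*j^2 - 96*j + 144)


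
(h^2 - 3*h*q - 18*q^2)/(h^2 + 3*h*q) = (h - 6*q)/h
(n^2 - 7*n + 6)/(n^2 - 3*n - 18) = (n - 1)/(n + 3)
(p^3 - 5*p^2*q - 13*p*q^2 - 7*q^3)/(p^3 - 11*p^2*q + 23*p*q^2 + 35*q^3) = (p + q)/(p - 5*q)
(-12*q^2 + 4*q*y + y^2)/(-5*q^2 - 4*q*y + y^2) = (12*q^2 - 4*q*y - y^2)/(5*q^2 + 4*q*y - y^2)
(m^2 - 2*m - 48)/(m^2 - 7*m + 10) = (m^2 - 2*m - 48)/(m^2 - 7*m + 10)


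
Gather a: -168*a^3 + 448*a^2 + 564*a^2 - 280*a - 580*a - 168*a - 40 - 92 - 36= -168*a^3 + 1012*a^2 - 1028*a - 168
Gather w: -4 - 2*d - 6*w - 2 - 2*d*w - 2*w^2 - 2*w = -2*d - 2*w^2 + w*(-2*d - 8) - 6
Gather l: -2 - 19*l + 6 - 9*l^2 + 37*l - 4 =-9*l^2 + 18*l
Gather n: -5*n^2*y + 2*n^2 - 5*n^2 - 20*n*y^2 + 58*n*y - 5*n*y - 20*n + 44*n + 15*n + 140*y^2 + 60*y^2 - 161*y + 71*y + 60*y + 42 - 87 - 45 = n^2*(-5*y - 3) + n*(-20*y^2 + 53*y + 39) + 200*y^2 - 30*y - 90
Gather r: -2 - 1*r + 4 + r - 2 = 0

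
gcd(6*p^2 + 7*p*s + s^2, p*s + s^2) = p + s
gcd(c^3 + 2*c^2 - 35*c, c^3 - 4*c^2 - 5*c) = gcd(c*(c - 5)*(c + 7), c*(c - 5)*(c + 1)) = c^2 - 5*c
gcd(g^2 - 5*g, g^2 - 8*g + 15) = g - 5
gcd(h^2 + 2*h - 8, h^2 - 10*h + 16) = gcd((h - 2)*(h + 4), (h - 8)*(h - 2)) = h - 2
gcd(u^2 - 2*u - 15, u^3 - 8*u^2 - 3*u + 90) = u^2 - 2*u - 15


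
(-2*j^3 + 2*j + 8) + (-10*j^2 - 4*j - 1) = -2*j^3 - 10*j^2 - 2*j + 7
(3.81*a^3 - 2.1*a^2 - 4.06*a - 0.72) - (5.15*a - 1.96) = 3.81*a^3 - 2.1*a^2 - 9.21*a + 1.24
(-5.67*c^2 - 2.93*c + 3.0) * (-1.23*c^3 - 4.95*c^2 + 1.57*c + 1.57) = 6.9741*c^5 + 31.6704*c^4 + 1.9116*c^3 - 28.352*c^2 + 0.1099*c + 4.71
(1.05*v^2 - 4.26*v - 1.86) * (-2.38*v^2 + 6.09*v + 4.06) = -2.499*v^4 + 16.5333*v^3 - 17.2536*v^2 - 28.623*v - 7.5516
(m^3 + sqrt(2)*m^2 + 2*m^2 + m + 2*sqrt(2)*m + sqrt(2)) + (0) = m^3 + sqrt(2)*m^2 + 2*m^2 + m + 2*sqrt(2)*m + sqrt(2)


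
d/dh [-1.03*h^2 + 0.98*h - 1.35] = 0.98 - 2.06*h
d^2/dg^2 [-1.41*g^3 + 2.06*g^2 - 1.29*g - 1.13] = 4.12 - 8.46*g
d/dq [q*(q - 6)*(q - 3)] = 3*q^2 - 18*q + 18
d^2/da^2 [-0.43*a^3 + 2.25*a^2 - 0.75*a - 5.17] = 4.5 - 2.58*a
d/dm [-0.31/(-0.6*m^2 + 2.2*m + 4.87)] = (0.682 - 0.372*m)/(-0.6*m^2 + 2.2*m + 4.87)^2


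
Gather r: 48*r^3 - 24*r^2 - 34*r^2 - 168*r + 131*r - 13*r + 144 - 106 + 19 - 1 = 48*r^3 - 58*r^2 - 50*r + 56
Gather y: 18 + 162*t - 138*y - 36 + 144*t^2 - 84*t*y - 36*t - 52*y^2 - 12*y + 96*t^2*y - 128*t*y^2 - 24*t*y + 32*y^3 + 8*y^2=144*t^2 + 126*t + 32*y^3 + y^2*(-128*t - 44) + y*(96*t^2 - 108*t - 150) - 18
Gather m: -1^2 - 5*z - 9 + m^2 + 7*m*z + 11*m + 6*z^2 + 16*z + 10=m^2 + m*(7*z + 11) + 6*z^2 + 11*z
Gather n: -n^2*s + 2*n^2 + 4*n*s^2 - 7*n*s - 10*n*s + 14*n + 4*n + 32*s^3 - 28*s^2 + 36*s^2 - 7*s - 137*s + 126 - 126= n^2*(2 - s) + n*(4*s^2 - 17*s + 18) + 32*s^3 + 8*s^2 - 144*s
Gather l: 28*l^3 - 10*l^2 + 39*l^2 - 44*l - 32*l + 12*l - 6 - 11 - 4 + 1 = 28*l^3 + 29*l^2 - 64*l - 20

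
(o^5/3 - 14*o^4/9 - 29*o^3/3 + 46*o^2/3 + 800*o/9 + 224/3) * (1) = o^5/3 - 14*o^4/9 - 29*o^3/3 + 46*o^2/3 + 800*o/9 + 224/3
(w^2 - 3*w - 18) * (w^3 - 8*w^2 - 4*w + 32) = w^5 - 11*w^4 + 2*w^3 + 188*w^2 - 24*w - 576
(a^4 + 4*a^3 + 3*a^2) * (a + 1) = a^5 + 5*a^4 + 7*a^3 + 3*a^2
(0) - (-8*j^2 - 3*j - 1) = 8*j^2 + 3*j + 1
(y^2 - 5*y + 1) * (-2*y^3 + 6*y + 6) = -2*y^5 + 10*y^4 + 4*y^3 - 24*y^2 - 24*y + 6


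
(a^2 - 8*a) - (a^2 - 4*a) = -4*a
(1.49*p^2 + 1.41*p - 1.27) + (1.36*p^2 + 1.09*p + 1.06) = 2.85*p^2 + 2.5*p - 0.21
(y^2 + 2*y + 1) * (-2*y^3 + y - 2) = -2*y^5 - 4*y^4 - y^3 - 3*y - 2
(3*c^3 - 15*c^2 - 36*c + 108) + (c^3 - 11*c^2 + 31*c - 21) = 4*c^3 - 26*c^2 - 5*c + 87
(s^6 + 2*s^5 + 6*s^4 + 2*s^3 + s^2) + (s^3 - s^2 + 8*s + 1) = s^6 + 2*s^5 + 6*s^4 + 3*s^3 + 8*s + 1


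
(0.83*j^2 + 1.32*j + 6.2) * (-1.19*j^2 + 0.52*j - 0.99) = -0.9877*j^4 - 1.1392*j^3 - 7.5133*j^2 + 1.9172*j - 6.138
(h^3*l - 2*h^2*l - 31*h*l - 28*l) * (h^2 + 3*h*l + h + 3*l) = h^5*l + 3*h^4*l^2 - h^4*l - 3*h^3*l^2 - 33*h^3*l - 99*h^2*l^2 - 59*h^2*l - 177*h*l^2 - 28*h*l - 84*l^2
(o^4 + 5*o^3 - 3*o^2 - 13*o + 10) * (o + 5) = o^5 + 10*o^4 + 22*o^3 - 28*o^2 - 55*o + 50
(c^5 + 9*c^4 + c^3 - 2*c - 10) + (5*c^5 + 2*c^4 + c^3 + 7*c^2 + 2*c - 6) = 6*c^5 + 11*c^4 + 2*c^3 + 7*c^2 - 16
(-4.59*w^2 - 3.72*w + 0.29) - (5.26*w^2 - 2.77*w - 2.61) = -9.85*w^2 - 0.95*w + 2.9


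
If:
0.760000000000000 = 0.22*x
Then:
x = 3.45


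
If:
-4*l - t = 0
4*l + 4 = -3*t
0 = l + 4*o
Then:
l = 1/2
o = -1/8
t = -2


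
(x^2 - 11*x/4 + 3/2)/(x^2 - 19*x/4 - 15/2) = (-4*x^2 + 11*x - 6)/(-4*x^2 + 19*x + 30)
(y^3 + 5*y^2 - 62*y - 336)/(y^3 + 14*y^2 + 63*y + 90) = (y^2 - y - 56)/(y^2 + 8*y + 15)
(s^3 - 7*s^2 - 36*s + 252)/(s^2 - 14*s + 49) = (s^2 - 36)/(s - 7)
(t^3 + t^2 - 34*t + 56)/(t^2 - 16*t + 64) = (t^3 + t^2 - 34*t + 56)/(t^2 - 16*t + 64)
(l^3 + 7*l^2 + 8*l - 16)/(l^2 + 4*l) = l + 3 - 4/l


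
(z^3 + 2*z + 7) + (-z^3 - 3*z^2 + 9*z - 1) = -3*z^2 + 11*z + 6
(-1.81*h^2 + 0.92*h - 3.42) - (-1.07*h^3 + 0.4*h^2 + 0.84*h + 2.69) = 1.07*h^3 - 2.21*h^2 + 0.0800000000000001*h - 6.11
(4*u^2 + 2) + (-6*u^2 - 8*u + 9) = -2*u^2 - 8*u + 11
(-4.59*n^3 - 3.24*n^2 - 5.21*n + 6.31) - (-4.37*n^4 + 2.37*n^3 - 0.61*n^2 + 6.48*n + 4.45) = 4.37*n^4 - 6.96*n^3 - 2.63*n^2 - 11.69*n + 1.86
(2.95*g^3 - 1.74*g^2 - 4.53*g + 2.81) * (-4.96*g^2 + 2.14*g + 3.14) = -14.632*g^5 + 14.9434*g^4 + 28.0082*g^3 - 29.0954*g^2 - 8.2108*g + 8.8234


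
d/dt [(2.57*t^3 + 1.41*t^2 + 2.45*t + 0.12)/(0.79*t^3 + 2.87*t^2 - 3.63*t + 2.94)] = (6.262*t^4 - 22.5292*t^3 + 10.2332*t^2 + 7.602*t + 7.6386)/(0.6241*t^6 + 4.5346*t^5 + 2.5015*t^4 - 16.191*t^3 + 30.0525*t^2 - 21.3444*t + 8.6436)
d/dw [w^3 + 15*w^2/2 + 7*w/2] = 3*w^2 + 15*w + 7/2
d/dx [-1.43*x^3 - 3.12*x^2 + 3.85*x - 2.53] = -4.29*x^2 - 6.24*x + 3.85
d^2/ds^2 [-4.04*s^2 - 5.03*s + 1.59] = -8.08000000000000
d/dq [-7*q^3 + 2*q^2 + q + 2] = -21*q^2 + 4*q + 1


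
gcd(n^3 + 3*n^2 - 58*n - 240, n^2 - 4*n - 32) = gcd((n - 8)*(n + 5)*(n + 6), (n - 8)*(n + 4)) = n - 8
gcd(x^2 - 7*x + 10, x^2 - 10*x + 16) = x - 2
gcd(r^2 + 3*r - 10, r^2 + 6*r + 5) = r + 5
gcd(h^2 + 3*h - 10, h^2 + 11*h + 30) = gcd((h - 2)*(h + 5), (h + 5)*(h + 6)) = h + 5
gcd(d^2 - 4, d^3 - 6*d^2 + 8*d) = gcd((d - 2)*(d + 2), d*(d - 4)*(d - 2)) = d - 2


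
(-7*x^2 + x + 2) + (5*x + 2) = -7*x^2 + 6*x + 4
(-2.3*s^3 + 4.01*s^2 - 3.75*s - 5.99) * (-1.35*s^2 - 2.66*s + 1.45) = 3.105*s^5 + 0.704499999999999*s^4 - 8.9391*s^3 + 23.876*s^2 + 10.4959*s - 8.6855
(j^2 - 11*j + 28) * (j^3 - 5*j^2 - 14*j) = j^5 - 16*j^4 + 69*j^3 + 14*j^2 - 392*j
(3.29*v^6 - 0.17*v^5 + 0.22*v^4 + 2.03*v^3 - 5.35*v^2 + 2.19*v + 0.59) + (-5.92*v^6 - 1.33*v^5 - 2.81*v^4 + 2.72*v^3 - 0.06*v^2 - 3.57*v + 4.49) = -2.63*v^6 - 1.5*v^5 - 2.59*v^4 + 4.75*v^3 - 5.41*v^2 - 1.38*v + 5.08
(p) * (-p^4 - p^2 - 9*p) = -p^5 - p^3 - 9*p^2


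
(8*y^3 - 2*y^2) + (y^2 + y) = 8*y^3 - y^2 + y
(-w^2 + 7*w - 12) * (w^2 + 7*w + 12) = -w^4 + 25*w^2 - 144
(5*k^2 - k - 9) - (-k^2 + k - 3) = 6*k^2 - 2*k - 6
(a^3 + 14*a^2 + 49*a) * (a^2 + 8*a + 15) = a^5 + 22*a^4 + 176*a^3 + 602*a^2 + 735*a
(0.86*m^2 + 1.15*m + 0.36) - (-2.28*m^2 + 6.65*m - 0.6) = 3.14*m^2 - 5.5*m + 0.96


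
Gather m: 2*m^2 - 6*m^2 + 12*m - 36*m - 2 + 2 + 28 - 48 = -4*m^2 - 24*m - 20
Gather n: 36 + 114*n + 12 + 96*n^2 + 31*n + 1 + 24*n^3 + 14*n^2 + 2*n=24*n^3 + 110*n^2 + 147*n + 49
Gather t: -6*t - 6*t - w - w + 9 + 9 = -12*t - 2*w + 18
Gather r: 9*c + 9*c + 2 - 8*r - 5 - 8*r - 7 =18*c - 16*r - 10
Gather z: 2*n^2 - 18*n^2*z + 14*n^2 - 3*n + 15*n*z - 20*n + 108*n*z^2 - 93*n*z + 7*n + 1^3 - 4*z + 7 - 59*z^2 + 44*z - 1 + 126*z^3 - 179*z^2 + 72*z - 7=16*n^2 - 16*n + 126*z^3 + z^2*(108*n - 238) + z*(-18*n^2 - 78*n + 112)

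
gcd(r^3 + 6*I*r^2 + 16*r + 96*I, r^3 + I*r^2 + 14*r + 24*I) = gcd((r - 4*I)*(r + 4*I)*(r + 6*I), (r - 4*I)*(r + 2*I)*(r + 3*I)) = r - 4*I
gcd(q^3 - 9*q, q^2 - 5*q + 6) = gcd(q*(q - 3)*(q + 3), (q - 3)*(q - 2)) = q - 3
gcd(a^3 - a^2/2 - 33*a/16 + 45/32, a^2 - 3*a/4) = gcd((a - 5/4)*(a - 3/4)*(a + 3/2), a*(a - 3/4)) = a - 3/4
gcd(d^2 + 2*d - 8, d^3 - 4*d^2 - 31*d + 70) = d - 2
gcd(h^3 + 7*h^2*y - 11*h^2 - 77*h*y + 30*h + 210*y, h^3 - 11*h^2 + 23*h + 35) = h - 5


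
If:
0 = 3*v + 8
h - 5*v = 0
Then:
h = -40/3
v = -8/3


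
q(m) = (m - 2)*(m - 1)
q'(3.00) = 3.00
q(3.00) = 2.00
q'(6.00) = 9.00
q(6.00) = 20.00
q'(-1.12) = -5.24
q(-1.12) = 6.61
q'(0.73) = -1.54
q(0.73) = 0.34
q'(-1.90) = -6.80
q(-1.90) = 11.31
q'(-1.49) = -5.98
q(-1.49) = 8.69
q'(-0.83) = -4.66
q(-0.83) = 5.18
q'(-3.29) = -9.58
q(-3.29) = 22.69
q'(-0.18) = -3.36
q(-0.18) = 2.57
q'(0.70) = -1.60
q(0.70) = 0.39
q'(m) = 2*m - 3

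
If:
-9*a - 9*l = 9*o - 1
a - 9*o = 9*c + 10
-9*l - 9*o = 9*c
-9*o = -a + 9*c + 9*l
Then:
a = 0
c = -1/9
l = 10/9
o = -1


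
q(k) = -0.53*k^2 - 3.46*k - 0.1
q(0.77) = -3.08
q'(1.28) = -4.82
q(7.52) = -56.09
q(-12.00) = -34.90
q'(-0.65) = -2.77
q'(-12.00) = 9.26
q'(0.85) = -4.36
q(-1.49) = 3.88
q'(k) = -1.06*k - 3.46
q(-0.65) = 1.93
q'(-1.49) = -1.88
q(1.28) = -5.40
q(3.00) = -15.25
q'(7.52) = -11.43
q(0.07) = -0.34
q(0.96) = -3.91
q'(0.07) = -3.53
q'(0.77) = -4.28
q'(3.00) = -6.64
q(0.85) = -3.42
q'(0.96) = -4.48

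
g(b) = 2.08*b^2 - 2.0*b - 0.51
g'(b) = 4.16*b - 2.0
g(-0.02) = -0.47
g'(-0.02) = -2.08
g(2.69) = 9.16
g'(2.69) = 9.19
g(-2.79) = 21.26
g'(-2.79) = -13.61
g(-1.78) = 9.64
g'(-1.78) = -9.40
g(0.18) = -0.80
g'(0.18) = -1.25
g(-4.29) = 46.35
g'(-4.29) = -19.85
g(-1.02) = 3.69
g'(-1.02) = -6.24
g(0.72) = -0.87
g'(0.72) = 1.00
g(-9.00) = 185.97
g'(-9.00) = -39.44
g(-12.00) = 323.01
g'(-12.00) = -51.92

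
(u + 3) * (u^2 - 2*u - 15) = u^3 + u^2 - 21*u - 45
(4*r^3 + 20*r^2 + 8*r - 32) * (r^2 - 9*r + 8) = 4*r^5 - 16*r^4 - 140*r^3 + 56*r^2 + 352*r - 256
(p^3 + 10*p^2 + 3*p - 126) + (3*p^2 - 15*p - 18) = p^3 + 13*p^2 - 12*p - 144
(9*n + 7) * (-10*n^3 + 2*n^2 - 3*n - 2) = -90*n^4 - 52*n^3 - 13*n^2 - 39*n - 14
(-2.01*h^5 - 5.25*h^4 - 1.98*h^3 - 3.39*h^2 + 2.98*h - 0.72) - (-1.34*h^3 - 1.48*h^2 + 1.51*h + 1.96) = -2.01*h^5 - 5.25*h^4 - 0.64*h^3 - 1.91*h^2 + 1.47*h - 2.68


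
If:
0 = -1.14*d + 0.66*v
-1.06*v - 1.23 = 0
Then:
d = -0.67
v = -1.16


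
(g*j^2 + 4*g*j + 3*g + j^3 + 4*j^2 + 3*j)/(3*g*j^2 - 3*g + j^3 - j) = (g*j + 3*g + j^2 + 3*j)/(3*g*j - 3*g + j^2 - j)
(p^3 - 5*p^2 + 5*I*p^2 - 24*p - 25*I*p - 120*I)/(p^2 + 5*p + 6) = (p^2 + p*(-8 + 5*I) - 40*I)/(p + 2)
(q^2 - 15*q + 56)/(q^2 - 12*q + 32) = (q - 7)/(q - 4)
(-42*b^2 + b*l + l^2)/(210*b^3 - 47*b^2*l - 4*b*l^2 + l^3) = -1/(5*b - l)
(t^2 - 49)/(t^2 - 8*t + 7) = (t + 7)/(t - 1)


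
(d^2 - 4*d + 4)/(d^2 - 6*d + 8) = (d - 2)/(d - 4)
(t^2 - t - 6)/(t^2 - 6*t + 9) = (t + 2)/(t - 3)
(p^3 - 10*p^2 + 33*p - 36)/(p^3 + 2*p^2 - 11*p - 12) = (p^2 - 7*p + 12)/(p^2 + 5*p + 4)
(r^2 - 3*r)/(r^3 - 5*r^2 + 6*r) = 1/(r - 2)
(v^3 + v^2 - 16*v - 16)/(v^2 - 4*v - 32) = (v^2 - 3*v - 4)/(v - 8)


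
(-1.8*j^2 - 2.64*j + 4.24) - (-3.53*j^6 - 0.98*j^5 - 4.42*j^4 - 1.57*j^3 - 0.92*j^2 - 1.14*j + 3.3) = 3.53*j^6 + 0.98*j^5 + 4.42*j^4 + 1.57*j^3 - 0.88*j^2 - 1.5*j + 0.94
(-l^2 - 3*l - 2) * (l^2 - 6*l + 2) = -l^4 + 3*l^3 + 14*l^2 + 6*l - 4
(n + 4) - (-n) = 2*n + 4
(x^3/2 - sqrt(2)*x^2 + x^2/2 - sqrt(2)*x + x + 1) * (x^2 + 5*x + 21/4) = x^5/2 - sqrt(2)*x^4 + 3*x^4 - 6*sqrt(2)*x^3 + 49*x^3/8 - 41*sqrt(2)*x^2/4 + 69*x^2/8 - 21*sqrt(2)*x/4 + 41*x/4 + 21/4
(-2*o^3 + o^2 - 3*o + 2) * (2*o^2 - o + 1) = -4*o^5 + 4*o^4 - 9*o^3 + 8*o^2 - 5*o + 2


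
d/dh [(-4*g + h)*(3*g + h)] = -g + 2*h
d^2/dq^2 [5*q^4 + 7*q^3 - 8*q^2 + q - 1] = 60*q^2 + 42*q - 16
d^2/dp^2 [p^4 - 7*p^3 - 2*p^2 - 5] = 12*p^2 - 42*p - 4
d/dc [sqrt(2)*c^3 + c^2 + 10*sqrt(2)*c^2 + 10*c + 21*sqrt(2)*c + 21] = 3*sqrt(2)*c^2 + 2*c + 20*sqrt(2)*c + 10 + 21*sqrt(2)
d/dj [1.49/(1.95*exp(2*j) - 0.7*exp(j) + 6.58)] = (1.043 - 5.811*exp(j))*exp(j)/(1.95*exp(2*j) - 0.7*exp(j) + 6.58)^2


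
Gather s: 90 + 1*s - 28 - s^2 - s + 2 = 64 - s^2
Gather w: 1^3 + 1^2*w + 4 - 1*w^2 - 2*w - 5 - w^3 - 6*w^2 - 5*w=-w^3 - 7*w^2 - 6*w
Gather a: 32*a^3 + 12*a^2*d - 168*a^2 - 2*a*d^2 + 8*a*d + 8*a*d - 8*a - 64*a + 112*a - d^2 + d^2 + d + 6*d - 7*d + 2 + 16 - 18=32*a^3 + a^2*(12*d - 168) + a*(-2*d^2 + 16*d + 40)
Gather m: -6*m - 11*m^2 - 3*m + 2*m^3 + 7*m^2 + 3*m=2*m^3 - 4*m^2 - 6*m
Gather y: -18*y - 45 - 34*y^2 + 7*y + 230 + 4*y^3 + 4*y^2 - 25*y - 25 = 4*y^3 - 30*y^2 - 36*y + 160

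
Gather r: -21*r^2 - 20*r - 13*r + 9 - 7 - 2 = -21*r^2 - 33*r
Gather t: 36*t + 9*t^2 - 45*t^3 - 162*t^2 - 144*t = -45*t^3 - 153*t^2 - 108*t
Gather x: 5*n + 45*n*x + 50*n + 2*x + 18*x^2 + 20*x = 55*n + 18*x^2 + x*(45*n + 22)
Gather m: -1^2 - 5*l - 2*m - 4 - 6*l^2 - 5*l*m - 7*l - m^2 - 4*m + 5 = -6*l^2 - 12*l - m^2 + m*(-5*l - 6)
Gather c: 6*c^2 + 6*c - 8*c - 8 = 6*c^2 - 2*c - 8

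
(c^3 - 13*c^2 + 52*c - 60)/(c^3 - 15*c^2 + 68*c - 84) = (c - 5)/(c - 7)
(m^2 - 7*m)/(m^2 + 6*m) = (m - 7)/(m + 6)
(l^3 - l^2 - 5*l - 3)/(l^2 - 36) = (l^3 - l^2 - 5*l - 3)/(l^2 - 36)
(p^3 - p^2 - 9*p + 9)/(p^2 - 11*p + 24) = (p^2 + 2*p - 3)/(p - 8)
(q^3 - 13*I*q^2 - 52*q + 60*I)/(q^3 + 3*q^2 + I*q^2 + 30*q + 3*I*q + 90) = (q^2 - 8*I*q - 12)/(q^2 + q*(3 + 6*I) + 18*I)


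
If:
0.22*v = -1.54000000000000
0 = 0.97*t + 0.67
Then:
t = -0.69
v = -7.00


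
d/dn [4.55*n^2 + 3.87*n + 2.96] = 9.1*n + 3.87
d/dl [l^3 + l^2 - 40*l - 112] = 3*l^2 + 2*l - 40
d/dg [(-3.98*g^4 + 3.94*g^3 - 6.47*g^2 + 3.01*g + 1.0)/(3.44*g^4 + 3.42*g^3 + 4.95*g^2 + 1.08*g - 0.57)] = (-27.1652*g^6 + 5.11159999999998*g^5 - 2.32799999999999*g^4 - 16.7636*g^3 - 38.8845*g^2 - 2.5242*g - 2.7957)/(11.8336*g^8 + 23.5296*g^7 + 45.7524*g^6 + 41.2884*g^5 + 27.9681*g^4 + 6.7932*g^3 - 4.4766*g^2 - 1.2312*g + 0.3249)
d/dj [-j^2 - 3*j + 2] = -2*j - 3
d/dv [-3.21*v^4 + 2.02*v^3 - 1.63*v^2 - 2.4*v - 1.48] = -12.84*v^3 + 6.06*v^2 - 3.26*v - 2.4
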